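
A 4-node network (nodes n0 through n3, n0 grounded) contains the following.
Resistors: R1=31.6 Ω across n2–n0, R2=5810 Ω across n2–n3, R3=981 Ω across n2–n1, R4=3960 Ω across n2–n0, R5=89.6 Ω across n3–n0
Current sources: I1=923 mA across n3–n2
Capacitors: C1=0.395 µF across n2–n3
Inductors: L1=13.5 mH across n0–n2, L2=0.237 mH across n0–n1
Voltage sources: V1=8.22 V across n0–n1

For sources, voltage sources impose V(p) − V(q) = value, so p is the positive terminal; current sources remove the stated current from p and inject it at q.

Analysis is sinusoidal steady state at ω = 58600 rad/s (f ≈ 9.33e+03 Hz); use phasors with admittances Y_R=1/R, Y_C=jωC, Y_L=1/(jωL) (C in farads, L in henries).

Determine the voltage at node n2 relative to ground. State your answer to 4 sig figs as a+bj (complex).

3.344-8.802j V

Element admittances at ω=58600 rad/s:
  Y(R1) = 0.03165+0.000j S between n2,n0
  Y(R2) = 0.0001721+0.000j S between n2,n3
  Y(R3) = 0.001019+0.000j S between n2,n1
  Y(R4) = 0.0002525+0.000j S between n2,n0
  I1: injects 0.923 A into n2 (from n3)
  Y(R5) = 0.01116+0.000j S between n3,n0
  Y(C1) = 0.000+0.02315j S between n2,n3
  Y(L1) = 0.000-0.001264j S between n0,n2
  Y(L2) = 0.000-0.07200j S between n0,n1
  V1: constraint V(n0)−V(n1) = 8.22
Assemble and solve the 4×4 MNA system:
  V(n1)=-8.220+0.000j  V(n2)=3.344-8.802j  V(n3)=-9.617+26.34j
  i(V1)=-0.01179+0.6008j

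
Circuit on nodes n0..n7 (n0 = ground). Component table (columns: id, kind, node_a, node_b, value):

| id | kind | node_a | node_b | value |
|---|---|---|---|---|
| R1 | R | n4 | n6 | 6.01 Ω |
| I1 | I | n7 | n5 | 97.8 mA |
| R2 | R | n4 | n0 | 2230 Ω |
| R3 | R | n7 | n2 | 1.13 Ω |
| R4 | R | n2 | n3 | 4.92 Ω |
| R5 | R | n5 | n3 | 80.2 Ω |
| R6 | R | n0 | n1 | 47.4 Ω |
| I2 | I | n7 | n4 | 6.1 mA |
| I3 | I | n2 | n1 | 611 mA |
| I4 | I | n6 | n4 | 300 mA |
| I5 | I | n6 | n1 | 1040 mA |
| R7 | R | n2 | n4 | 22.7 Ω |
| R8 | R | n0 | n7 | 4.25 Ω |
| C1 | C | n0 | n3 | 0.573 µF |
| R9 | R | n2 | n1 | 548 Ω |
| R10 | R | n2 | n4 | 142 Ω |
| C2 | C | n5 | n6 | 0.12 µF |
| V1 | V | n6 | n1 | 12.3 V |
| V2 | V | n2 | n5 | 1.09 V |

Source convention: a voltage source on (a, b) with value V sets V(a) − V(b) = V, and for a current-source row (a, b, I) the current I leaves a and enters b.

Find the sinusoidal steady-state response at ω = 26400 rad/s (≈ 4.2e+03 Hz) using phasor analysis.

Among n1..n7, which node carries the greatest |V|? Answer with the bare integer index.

MNA unknowns: 7 node voltages V₁..V_7 plus 2 source currents (V1, V2)
R1: Y=0.1664+0.000j on G[4,6]
I1: z[7]−=0.0978, z[5]+=0.0978
R2: Y=0.0004484+0.000j on G[4,0]
R3: Y=0.8850+0.000j on G[7,2]
R4: Y=0.2033+0.000j on G[2,3]
R5: Y=0.01247+0.000j on G[5,3]
R6: Y=0.02110+0.000j on G[0,1]
I2: z[7]−=0.0061, z[4]+=0.0061
I3: z[2]−=0.611, z[1]+=0.611
I4: z[6]−=0.3, z[4]+=0.3
I5: z[6]−=1.04, z[1]+=1.04
R7: Y=0.04405+0.000j on G[2,4]
R8: Y=0.2353+0.000j on G[0,7]
C1: Y=0.000+0.01513j on G[0,3]
R9: Y=0.001825+0.000j on G[2,1]
R10: Y=0.007042+0.000j on G[2,4]
C2: Y=0.000+0.003168j on G[5,6]
V1: row V6−V1=12.3, i_V1 at 6,1
V2: row V2−V5=1.09, i_V2 at 2,5
solve → V1=0.9298-0.6744j, V2=-0.008749+0.08308j, V3=-0.06560+0.08768j, V4=11.50-0.4954j, V5=-1.099+0.08308j, V6=13.23-0.6744j, V7=-0.09966+0.06563j
aux → i_V1=-1.630-0.01561j, i_V2=-0.1131-0.04545j

6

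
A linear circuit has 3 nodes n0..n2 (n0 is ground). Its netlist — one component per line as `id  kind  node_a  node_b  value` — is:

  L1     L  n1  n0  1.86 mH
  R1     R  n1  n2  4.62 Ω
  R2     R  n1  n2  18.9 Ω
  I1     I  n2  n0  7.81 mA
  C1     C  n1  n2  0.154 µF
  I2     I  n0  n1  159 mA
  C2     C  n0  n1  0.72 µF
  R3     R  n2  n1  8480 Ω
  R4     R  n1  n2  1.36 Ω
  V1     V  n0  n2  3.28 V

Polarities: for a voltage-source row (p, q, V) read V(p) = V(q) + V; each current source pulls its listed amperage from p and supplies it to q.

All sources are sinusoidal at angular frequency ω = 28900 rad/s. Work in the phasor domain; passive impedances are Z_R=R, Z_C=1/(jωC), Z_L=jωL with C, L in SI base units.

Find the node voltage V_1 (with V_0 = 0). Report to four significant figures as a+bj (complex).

-3.122+0.006149j V

MNA unknowns: 2 node voltages V₁..V_2 plus 1 source current (V1)
L1: Y=0.000-0.01860j on G[1,0]
R1: Y=0.2165+0.000j on G[1,2]
R2: Y=0.05291+0.000j on G[1,2]
I1: z[2]−=0.00781, z[0]+=0.00781
C1: Y=0.000+0.004451j on G[1,2]
I2: z[0]−=0.159, z[1]+=0.159
C2: Y=0.000+0.02081j on G[0,1]
R3: Y=0.0001179+0.000j on G[2,1]
R4: Y=0.7353+0.000j on G[1,2]
V1: row V0−V2=3.28, i_V1 at 0,2
solve → V1=-3.122+0.006149j, V2=-3.280+0.000j
aux → i_V1=-0.1512-0.006883j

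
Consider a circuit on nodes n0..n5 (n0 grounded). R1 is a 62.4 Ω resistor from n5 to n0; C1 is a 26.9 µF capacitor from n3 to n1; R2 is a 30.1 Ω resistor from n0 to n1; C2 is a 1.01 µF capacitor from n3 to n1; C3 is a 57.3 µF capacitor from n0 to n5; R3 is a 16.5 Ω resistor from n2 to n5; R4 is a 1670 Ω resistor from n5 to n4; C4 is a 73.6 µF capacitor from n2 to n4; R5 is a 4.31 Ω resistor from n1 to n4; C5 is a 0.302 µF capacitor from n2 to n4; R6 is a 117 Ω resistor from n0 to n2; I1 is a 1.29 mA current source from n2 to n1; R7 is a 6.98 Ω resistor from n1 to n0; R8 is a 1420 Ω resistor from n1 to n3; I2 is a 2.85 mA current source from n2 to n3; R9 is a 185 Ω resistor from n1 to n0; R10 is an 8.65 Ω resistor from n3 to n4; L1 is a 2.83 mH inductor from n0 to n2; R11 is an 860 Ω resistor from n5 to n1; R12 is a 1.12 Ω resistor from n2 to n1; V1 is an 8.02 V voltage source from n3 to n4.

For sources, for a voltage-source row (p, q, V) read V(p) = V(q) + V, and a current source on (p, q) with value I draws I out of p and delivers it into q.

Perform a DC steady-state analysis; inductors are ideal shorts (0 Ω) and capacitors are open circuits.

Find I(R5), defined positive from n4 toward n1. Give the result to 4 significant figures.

MNA unknowns: 5 node voltages V₁..V_5 plus 2 source currents (L1, V1)
R1: Y=0.01603 on G[5,0]
C1: Y=0.000 on G[3,1]
R2: Y=0.03322 on G[0,1]
C2: Y=0.000 on G[3,1]
C3: Y=0.000 on G[0,5]
R3: Y=0.06061 on G[2,5]
R4: Y=0.0005988 on G[5,4]
C4: Y=0.000 on G[2,4]
R5: Y=0.2320 on G[1,4]
C5: Y=0.000 on G[2,4]
R6: Y=0.008547 on G[0,2]
I1: z[2]−=0.00129, z[1]+=0.00129
R7: Y=0.1433 on G[1,0]
R8: Y=0.0007042 on G[1,3]
I2: z[2]−=0.00285, z[3]+=0.00285
R9: Y=0.005405 on G[1,0]
R10: Y=0.1156 on G[3,4]
L1: row V0−V2=0, i_L1 at 0,2
R11: Y=0.001163 on G[5,1]
R12: Y=0.8929 on G[2,1]
V1: row V3−V4=8.02, i_V1 at 3,4
solve → V1=0.003852, V2=0.000, V3=8.012, V4=-0.008149, V5=-5.104e-06
aux → i_L1=0.0007007, i_V1=-0.9300

-0.002785 A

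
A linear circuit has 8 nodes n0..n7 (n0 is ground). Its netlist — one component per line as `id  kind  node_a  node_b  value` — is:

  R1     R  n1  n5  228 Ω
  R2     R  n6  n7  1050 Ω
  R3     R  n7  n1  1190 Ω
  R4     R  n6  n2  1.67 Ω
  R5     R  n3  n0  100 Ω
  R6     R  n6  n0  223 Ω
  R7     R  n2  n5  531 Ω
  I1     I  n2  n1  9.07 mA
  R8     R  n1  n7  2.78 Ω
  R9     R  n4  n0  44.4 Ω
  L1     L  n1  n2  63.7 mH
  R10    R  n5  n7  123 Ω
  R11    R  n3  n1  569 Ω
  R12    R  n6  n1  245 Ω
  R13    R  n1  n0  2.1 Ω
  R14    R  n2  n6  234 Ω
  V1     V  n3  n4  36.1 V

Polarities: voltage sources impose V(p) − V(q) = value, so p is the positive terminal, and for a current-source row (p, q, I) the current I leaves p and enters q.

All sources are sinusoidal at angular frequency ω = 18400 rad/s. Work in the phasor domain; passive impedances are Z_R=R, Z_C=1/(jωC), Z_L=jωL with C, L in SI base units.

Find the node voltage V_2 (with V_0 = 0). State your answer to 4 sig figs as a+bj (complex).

-0.7632-0.06616j V

Apply KCL at each of the 7 non-ground nodes and solve the resulting linear system.
Node n1: branches {R1, R3, I1, R8, L1, R11, R12, R13} → V_1 = 0.09427+0.0006112j
Node n2: branches {R4, R7, I1, L1, R14} → V_2 = -0.7632-0.06616j
Node n3: branches {R5, R11, V1} → V_3 = 23.72+3.134e-05j
Node n4: branches {R9, V1} → V_4 = -12.38+3.134e-05j
Node n5: branches {R1, R7, R10} → V_5 = -0.02053-0.008329j
Node n6: branches {R2, R4, R6, R12, R14} → V_6 = -0.7506-0.06513j
Node n7: branches {R2, R3, R8, R10} → V_7 = 0.08957+0.0002452j
Source currents: i(V1)=-0.2788+7.058e-07j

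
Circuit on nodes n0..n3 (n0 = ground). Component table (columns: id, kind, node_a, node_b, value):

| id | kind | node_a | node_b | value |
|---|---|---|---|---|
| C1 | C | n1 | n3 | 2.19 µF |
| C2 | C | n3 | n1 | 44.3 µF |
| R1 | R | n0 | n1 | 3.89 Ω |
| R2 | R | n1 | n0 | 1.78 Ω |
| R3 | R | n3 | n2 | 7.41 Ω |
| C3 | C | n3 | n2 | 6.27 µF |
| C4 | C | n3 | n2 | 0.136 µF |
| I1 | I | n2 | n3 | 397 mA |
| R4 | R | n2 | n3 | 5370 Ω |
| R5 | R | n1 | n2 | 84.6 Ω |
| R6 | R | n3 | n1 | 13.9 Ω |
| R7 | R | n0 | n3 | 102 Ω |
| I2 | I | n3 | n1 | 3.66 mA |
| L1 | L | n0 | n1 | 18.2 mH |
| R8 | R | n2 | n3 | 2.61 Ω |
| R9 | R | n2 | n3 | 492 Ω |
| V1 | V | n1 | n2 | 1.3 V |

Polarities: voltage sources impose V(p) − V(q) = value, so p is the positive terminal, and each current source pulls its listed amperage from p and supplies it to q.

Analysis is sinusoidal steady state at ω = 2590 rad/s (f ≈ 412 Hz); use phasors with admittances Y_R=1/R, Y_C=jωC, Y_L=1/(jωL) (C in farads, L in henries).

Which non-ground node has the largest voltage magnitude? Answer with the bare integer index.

2

Element admittances at ω=2590 rad/s:
  Y(C1) = 0.000+0.005672j S between n1,n3
  Y(C2) = 0.000+0.1147j S between n3,n1
  Y(R1) = 0.2571+0.000j S between n0,n1
  Y(R2) = 0.5618+0.000j S between n1,n0
  Y(R3) = 0.1350+0.000j S between n3,n2
  Y(C3) = 0.000+0.01624j S between n3,n2
  Y(C4) = 0.000+0.0003522j S between n3,n2
  I1: injects 0.397 A into n3 (from n2)
  Y(R4) = 0.0001862+0.000j S between n2,n3
  Y(R5) = 0.01182+0.000j S between n1,n2
  Y(R6) = 0.07194+0.000j S between n3,n1
  Y(R7) = 0.009804+0.000j S between n0,n3
  I2: injects 0.00366 A into n1 (from n3)
  Y(L1) = 0.000-0.02121j S between n0,n1
  Y(R8) = 0.3831+0.000j S between n2,n3
  Y(R9) = 0.002033+0.000j S between n2,n3
  V1: constraint V(n1)−V(n2) = 1.3
Assemble and solve the 4×4 MNA system:
  V(n1)=0.005398-0.0006626j  V(n2)=-1.295-0.0006626j  V(n3)=-0.4495+0.06703j
  i(V1)=-0.05699-0.04924j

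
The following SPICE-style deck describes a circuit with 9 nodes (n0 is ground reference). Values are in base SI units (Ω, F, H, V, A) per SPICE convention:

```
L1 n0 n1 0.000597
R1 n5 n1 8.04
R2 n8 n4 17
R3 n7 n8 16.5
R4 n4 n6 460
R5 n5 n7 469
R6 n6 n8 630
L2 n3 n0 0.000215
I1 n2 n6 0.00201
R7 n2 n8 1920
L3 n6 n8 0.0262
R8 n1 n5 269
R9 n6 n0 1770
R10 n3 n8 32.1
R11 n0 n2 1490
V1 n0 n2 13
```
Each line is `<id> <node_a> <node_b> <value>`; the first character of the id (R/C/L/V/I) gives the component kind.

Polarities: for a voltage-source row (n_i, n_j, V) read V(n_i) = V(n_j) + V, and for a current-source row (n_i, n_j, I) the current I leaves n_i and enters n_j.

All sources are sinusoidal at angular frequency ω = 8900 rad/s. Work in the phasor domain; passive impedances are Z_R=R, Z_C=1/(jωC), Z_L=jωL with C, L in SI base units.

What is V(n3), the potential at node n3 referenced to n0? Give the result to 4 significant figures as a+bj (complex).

0.0002019-0.008522j V

MNA unknowns: 8 node voltages V₁..V_8 plus 1 source current (V1)
L1: Y=0.000-0.1882j on G[0,1]
R1: Y=0.1244+0.000j on G[5,1]
R2: Y=0.05882+0.000j on G[8,4]
R3: Y=0.06061+0.000j on G[7,8]
R4: Y=0.002174+0.000j on G[4,6]
R5: Y=0.002132+0.000j on G[5,7]
R6: Y=0.001587+0.000j on G[6,8]
L2: Y=0.000-0.5226j on G[3,0]
I1: z[2]−=0.00201, z[6]+=0.00201
R7: Y=0.0005208+0.000j on G[2,8]
L3: Y=0.000-0.004289j on G[6,8]
R8: Y=0.003717+0.000j on G[1,5]
R9: Y=0.0005650+0.000j on G[6,0]
R10: Y=0.03115+0.000j on G[3,8]
R11: Y=0.0006711+0.000j on G[0,2]
V1: row V0−V2=13, i_V1 at 0,2
solve → V1=0.0001117-0.001539j, V2=-13.00+0.000j, V3=0.0002019-0.008522j, V4=-0.1341-0.003112j, V5=-0.002149-0.001703j, V6=0.1002+0.2349j, V7=-0.1380-0.01156j, V8=-0.1428-0.01191j
aux → i_V1=-0.01341+6.202e-06j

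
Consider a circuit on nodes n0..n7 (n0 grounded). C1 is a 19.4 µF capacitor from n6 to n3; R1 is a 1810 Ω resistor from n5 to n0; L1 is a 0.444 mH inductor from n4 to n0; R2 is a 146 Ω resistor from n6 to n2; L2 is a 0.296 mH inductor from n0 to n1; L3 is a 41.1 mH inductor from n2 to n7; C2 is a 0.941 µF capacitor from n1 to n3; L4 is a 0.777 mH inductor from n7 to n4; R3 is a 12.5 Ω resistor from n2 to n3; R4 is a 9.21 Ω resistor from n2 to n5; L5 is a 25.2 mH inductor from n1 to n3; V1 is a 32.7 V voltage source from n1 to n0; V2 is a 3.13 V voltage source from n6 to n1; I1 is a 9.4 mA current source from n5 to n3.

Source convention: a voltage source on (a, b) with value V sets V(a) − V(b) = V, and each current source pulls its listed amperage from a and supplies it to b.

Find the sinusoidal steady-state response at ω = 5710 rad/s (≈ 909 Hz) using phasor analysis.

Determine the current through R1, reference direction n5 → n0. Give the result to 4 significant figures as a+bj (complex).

0.02006+0.001107j A

Apply KCL at each of the 7 non-ground nodes and solve the resulting linear system.
Node n1: branches {L2, C2, L5, V1, V2} → V_1 = 32.70+0.000j
Node n2: branches {R2, L3, R3, R4} → V_2 = 36.59+2.014j
Node n3: branches {C1, C2, R3, L5, I1} → V_3 = 37.13+0.3076j
Node n4: branches {L1, L4} → V_4 = 0.3839+0.02113j
Node n5: branches {R1, R4, I1} → V_5 = 36.32+2.004j
Node n6: branches {C1, R2, V2} → V_6 = 35.83+0.000j
Node n7: branches {L3, L4} → V_7 = 1.056+0.05810j
Source currents: i(V1)=-0.02840+19.50j, i(V2)=-0.02888+0.1573j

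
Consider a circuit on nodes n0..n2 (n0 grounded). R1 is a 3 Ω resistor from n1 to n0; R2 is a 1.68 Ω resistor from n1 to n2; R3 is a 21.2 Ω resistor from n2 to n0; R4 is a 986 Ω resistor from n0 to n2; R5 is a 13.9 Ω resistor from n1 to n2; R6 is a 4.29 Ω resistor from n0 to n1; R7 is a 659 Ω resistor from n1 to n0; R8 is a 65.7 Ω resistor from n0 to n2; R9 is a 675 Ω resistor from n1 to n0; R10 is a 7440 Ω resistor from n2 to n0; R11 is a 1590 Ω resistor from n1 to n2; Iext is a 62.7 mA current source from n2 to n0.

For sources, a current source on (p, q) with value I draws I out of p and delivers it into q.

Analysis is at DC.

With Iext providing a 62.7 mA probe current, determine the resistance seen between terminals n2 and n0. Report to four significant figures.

Element admittances at DC:
  Y(R1) = 0.3333 S between n1,n0
  Y(R2) = 0.5952 S between n1,n2
  Y(R3) = 0.04717 S between n2,n0
  Y(R4) = 0.001014 S between n0,n2
  Y(R5) = 0.07194 S between n1,n2
  Y(R6) = 0.2331 S between n0,n1
  Y(R7) = 0.001517 S between n1,n0
  Y(R8) = 0.01522 S between n0,n2
  Y(R9) = 0.001481 S between n1,n0
  Y(R10) = 0.0001344 S between n2,n0
  Y(R11) = 0.0006289 S between n1,n2
  Iext: injects 0.0627 A into n0 (from n2)
Assemble and solve the 2×2 MNA system:
  V(n1)=-0.09125  V(n2)=-0.1691

R_eq = 2.696 Ω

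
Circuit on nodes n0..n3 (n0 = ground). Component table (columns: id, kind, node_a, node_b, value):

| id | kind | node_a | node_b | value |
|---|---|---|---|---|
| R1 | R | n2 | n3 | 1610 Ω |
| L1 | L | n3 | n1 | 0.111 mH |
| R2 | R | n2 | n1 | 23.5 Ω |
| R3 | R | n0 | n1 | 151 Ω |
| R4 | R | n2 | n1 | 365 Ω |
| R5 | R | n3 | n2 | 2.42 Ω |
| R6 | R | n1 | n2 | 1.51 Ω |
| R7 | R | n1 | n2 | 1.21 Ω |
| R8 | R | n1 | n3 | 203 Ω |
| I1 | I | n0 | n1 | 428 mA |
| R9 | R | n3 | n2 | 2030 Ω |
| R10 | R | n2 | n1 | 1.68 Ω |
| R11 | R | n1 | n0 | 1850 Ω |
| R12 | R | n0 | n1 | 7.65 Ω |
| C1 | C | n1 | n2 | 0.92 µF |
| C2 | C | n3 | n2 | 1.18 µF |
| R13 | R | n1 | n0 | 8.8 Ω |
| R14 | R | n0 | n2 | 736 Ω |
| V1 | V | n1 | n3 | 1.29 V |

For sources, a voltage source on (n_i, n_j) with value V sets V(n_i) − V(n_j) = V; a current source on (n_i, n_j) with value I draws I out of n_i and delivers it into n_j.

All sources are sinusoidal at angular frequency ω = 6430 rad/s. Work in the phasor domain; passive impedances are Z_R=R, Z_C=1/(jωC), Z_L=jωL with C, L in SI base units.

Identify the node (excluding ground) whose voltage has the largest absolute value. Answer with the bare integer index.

Element admittances at ω=6430 rad/s:
  Y(R1) = 0.0006211+0.000j S between n2,n3
  Y(L1) = 0.000-1.401j S between n3,n1
  Y(R2) = 0.04255+0.000j S between n2,n1
  Y(R3) = 0.006623+0.000j S between n0,n1
  Y(R4) = 0.002740+0.000j S between n2,n1
  Y(R5) = 0.4132+0.000j S between n3,n2
  Y(R6) = 0.6623+0.000j S between n1,n2
  Y(R7) = 0.8264+0.000j S between n1,n2
  Y(R8) = 0.004926+0.000j S between n1,n3
  I1: injects 0.428 A into n1 (from n0)
  Y(R9) = 0.0004926+0.000j S between n3,n2
  Y(R10) = 0.5952+0.000j S between n2,n1
  Y(R11) = 0.0005405+0.000j S between n1,n0
  Y(R12) = 0.1307+0.000j S between n0,n1
  Y(C1) = 0.000+0.005916j S between n1,n2
  Y(C2) = 0.000+0.007587j S between n3,n2
  Y(R13) = 0.1136+0.000j S between n1,n0
  Y(R14) = 0.001359+0.000j S between n0,n2
  V1: constraint V(n1)−V(n3) = 1.29
Assemble and solve the 4×4 MNA system:
  V(n1)=1.694+1.465e-05j  V(n2)=1.483-0.002712j  V(n3)=0.4037+1.465e-05j
  i(V1)=-0.4535+1.800j

1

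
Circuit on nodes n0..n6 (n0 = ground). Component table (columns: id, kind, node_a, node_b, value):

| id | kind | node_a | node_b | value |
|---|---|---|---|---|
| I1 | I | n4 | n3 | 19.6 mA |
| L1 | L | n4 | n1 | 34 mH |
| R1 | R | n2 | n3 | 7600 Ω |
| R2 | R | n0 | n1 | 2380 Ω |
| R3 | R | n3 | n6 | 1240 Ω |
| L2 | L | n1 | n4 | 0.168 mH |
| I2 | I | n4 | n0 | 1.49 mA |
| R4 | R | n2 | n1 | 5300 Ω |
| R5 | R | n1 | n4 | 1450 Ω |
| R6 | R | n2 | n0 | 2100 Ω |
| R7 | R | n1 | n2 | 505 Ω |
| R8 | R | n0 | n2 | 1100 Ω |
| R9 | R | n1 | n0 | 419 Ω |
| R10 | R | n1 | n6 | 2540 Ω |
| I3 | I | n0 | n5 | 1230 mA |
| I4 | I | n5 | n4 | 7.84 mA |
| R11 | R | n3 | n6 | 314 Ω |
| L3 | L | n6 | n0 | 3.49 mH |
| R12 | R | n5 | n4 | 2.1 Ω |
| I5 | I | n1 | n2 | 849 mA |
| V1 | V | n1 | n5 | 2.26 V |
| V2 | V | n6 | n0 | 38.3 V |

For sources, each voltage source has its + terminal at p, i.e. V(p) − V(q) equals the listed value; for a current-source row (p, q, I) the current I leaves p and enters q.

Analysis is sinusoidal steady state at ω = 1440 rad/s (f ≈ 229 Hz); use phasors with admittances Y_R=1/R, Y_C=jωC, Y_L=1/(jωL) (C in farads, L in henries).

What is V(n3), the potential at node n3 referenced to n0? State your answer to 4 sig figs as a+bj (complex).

MNA unknowns: 6 node voltages V₁..V_6 plus 2 source currents (V1, V2)
I1: z[4]−=0.0196, z[3]+=0.0196
L1: Y=0.000-0.02042j on G[4,1]
R1: Y=0.0001316+0.000j on G[2,3]
R2: Y=0.0004202+0.000j on G[0,1]
R3: Y=0.0008065+0.000j on G[3,6]
L2: Y=0.000-4.134j on G[1,4]
I2: z[4]−=0.00149, z[0]+=0.00149
R4: Y=0.0001887+0.000j on G[2,1]
R5: Y=0.0006897+0.000j on G[1,4]
R6: Y=0.0004762+0.000j on G[2,0]
R7: Y=0.001980+0.000j on G[1,2]
R8: Y=0.0009091+0.000j on G[0,2]
R9: Y=0.002387+0.000j on G[1,0]
R10: Y=0.0003937+0.000j on G[1,6]
I3: z[0]−=1.23, z[5]+=1.23
I4: z[5]−=0.00784, z[4]+=0.00784
R11: Y=0.003185+0.000j on G[3,6]
L3: Y=0.000-0.1990j on G[6,0]
R12: Y=0.4762+0.000j on G[5,4]
I5: z[1]−=0.849, z[2]+=0.849
V1: row V1−V5=2.26, i_V1 at 1,5
V2: row V6−V0=38.3, i_V2 at 6,0
solve → V1=214.7+0.000j, V2=358.6+0.000j, V3=53.28+0.000j, V4=214.7-0.2589j, V5=212.4+0.000j, V6=38.30+0.000j
aux → i_V1=-2.284+0.1233j, i_V2=0.1292+7.621j

53.28+0.000j V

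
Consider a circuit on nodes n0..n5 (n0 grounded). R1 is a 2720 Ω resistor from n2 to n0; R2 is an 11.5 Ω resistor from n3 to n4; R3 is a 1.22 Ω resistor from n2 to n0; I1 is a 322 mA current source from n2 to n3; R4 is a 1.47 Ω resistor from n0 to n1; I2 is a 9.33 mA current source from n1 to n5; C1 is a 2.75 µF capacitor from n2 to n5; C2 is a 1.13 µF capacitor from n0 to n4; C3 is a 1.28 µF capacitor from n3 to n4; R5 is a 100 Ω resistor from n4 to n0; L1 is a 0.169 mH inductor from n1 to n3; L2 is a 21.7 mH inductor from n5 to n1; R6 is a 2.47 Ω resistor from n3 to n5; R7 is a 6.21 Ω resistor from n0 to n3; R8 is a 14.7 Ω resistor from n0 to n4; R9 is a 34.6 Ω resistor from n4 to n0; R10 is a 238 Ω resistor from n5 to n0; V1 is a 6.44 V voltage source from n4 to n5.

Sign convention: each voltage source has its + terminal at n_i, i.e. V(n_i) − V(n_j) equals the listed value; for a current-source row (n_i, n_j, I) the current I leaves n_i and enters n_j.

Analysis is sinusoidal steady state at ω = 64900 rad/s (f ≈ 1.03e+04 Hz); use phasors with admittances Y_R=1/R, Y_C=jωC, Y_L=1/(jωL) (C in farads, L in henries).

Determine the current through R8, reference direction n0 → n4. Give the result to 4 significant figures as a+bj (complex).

Element admittances at ω=64900 rad/s:
  Y(R1) = 0.0003676+0.000j S between n2,n0
  Y(R2) = 0.08696+0.000j S between n3,n4
  Y(R3) = 0.8197+0.000j S between n2,n0
  I1: injects 0.322 A into n3 (from n2)
  Y(R4) = 0.6803+0.000j S between n0,n1
  I2: injects 0.00933 A into n5 (from n1)
  Y(C1) = 0.000+0.1785j S between n2,n5
  Y(C2) = 0.000+0.07334j S between n0,n4
  Y(C3) = 0.000+0.08307j S between n3,n4
  Y(R5) = 0.01000+0.000j S between n4,n0
  Y(L1) = 0.000-0.09117j S between n1,n3
  Y(L2) = 0.000-0.0007101j S between n5,n1
  Y(R6) = 0.4049+0.000j S between n3,n5
  Y(R7) = 0.1610+0.000j S between n0,n3
  Y(R8) = 0.06803+0.000j S between n0,n4
  Y(R9) = 0.02890+0.000j S between n4,n0
  Y(R10) = 0.004202+0.000j S between n5,n0
  V1: constraint V(n4)−V(n5) = 6.44
Assemble and solve the 6×6 MNA system:
  V(n1)=0.02020+0.07138j  V(n2)=-0.4417-0.4464j  V(n3)=-0.4928+0.3267j  V(n4)=3.947-0.2212j  V(n5)=-2.493-0.2212j
  i(V1)=-0.8699-0.5870j

-0.2685+0.01505j A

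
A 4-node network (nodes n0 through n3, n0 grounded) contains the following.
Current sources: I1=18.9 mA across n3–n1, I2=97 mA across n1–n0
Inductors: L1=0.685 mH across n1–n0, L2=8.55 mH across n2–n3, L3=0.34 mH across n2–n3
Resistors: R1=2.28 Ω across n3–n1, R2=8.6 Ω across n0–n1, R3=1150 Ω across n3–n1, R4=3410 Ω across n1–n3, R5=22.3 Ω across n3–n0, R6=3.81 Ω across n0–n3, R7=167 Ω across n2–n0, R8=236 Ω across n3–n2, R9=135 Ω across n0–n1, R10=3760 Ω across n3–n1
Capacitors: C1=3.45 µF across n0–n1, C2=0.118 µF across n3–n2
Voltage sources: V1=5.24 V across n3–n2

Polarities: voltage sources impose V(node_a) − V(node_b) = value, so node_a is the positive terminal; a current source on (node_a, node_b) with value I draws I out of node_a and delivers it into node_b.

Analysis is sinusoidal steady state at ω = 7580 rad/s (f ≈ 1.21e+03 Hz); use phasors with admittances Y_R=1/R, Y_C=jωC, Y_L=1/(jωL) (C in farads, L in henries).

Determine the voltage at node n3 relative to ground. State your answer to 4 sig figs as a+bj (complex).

-0.08762-0.05654j V

Element admittances at ω=7580 rad/s:
  I1: injects 0.0189 A into n1 (from n3)
  Y(L1) = 0.000-0.1926j S between n1,n0
  Y(L2) = 0.000-0.01543j S between n2,n3
  Y(R1) = 0.4386+0.000j S between n3,n1
  Y(R2) = 0.1163+0.000j S between n0,n1
  Y(R3) = 0.0008696+0.000j S between n3,n1
  Y(R4) = 0.0002933+0.000j S between n1,n3
  Y(R5) = 0.04484+0.000j S between n3,n0
  Y(R6) = 0.2625+0.000j S between n0,n3
  I2: injects 0.097 A into n0 (from n1)
  Y(R7) = 0.005988+0.000j S between n2,n0
  Y(R8) = 0.004237+0.000j S between n3,n2
  Y(C1) = 0.000+0.02615j S between n0,n1
  Y(R9) = 0.007407+0.000j S between n0,n1
  Y(L3) = 0.000-0.3880j S between n2,n3
  Y(R10) = 0.0002660+0.000j S between n3,n1
  Y(C2) = 0.000+0.0008944j S between n3,n2
  V1: constraint V(n3)−V(n2) = 5.24
Assemble and solve the 4×4 MNA system:
  V(n1)=-0.1784-0.09680j  V(n2)=-5.328-0.05654j  V(n3)=-0.08762-0.05654j
  i(V1)=-0.05411+2.109j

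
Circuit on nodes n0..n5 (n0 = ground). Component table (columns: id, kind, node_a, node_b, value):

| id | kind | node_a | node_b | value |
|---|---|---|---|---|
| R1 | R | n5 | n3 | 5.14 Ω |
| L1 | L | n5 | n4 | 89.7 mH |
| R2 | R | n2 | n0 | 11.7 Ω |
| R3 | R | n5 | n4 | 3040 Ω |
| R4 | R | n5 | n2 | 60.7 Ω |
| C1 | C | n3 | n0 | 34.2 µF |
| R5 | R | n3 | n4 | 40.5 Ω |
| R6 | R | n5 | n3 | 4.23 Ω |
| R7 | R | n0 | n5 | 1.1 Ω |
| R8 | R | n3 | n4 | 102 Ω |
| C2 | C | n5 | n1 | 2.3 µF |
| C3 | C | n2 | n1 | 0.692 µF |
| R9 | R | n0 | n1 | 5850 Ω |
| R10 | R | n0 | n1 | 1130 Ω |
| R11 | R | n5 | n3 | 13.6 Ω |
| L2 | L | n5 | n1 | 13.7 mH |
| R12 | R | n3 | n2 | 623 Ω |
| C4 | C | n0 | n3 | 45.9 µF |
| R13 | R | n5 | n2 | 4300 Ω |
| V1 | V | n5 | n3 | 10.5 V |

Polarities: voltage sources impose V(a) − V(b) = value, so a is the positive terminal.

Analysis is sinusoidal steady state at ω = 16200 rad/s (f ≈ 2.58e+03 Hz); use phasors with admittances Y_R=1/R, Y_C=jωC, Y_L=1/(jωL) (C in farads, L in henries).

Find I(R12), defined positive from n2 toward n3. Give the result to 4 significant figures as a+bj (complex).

0.006916-0.005731j A

Apply KCL at each of the 5 non-ground nodes and solve the resulting linear system.
Node n1: branches {C2, C3, R9, R10, L2} → V_1 = 5.277+4.144j
Node n2: branches {R2, R4, C3, R12, R13} → V_2 = 0.7638+1.357j
Node n3: branches {R1, C1, R5, R6, R8, R11, R12, C4, V1} → V_3 = -3.545+4.927j
Node n4: branches {L1, R3, R5, R8} → V_4 = -3.442+4.722j
Node n5: branches {R1, L1, R3, R4, R6, R7, C2, R11, L2, R13, V1} → V_5 = 6.955+4.927j
Source currents: i(V1)=-11.70-4.587j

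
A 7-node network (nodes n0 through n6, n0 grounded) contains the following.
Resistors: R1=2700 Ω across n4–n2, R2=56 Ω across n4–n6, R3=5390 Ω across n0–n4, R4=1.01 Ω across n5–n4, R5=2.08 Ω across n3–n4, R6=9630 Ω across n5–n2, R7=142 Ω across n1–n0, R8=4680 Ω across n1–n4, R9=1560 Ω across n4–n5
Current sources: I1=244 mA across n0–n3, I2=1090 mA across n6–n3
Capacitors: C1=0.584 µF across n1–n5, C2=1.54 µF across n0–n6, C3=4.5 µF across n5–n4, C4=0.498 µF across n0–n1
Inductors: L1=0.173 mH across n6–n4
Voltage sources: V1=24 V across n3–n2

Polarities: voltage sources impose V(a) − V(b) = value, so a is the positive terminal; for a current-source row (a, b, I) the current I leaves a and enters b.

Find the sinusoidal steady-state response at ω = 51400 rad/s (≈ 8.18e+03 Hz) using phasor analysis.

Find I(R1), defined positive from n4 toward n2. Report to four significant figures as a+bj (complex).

0.007853+5.126e-09j A

MNA unknowns: 6 node voltages V₁..V_6 plus 1 source current (V1)
R1: Y=0.0003704+0.000j on G[4,2]
R2: Y=0.01786+0.000j on G[4,6]
R3: Y=0.0001855+0.000j on G[0,4]
I1: z[0]−=0.244, z[3]+=0.244
C1: Y=0.000+0.03002j on G[1,5]
L1: Y=0.000-0.1125j on G[6,4]
R4: Y=0.9901+0.000j on G[5,4]
R5: Y=0.4808+0.000j on G[3,4]
C2: Y=0.000+0.07916j on G[0,6]
R6: Y=0.0001038+0.000j on G[5,2]
R7: Y=0.007042+0.000j on G[1,0]
R8: Y=0.0002137+0.000j on G[1,4]
R9: Y=0.0006410+0.000j on G[4,5]
C3: Y=0.000+0.2313j on G[5,4]
C4: Y=0.000+0.02560j on G[0,1]
I2: z[6]−=1.09, z[3]+=1.09
V1: row V3−V2=24, i_V1 at 3,2
solve → V1=0.4900+4.341j, V2=-19.40+8.001j, V3=4.604+8.001j, V4=1.808+8.001j, V5=1.900+7.937j, V6=-0.5634-4.438j
aux → i_V1=-0.01006+6.654e-06j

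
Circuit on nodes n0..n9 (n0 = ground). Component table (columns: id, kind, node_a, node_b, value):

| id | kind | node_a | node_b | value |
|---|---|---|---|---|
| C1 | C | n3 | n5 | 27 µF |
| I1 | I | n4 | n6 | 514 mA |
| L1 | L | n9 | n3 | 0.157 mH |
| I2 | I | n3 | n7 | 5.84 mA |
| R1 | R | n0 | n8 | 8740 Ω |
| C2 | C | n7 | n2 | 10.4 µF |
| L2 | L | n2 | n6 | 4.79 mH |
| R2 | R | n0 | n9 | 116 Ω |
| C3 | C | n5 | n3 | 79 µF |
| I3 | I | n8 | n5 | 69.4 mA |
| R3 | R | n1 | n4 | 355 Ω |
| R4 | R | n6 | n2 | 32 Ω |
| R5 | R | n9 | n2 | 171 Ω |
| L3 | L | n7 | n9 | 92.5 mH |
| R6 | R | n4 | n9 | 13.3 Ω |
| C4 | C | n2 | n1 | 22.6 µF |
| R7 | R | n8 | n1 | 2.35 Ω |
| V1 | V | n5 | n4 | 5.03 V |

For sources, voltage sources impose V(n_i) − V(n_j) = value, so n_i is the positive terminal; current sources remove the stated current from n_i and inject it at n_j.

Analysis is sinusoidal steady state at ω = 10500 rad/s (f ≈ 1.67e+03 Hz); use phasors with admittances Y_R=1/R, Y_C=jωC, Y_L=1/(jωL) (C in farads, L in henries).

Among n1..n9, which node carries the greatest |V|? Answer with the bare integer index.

6

Apply KCL at each of the 9 non-ground nodes and solve the resulting linear system.
Node n1: branches {R3, C4, R7} → V_1 = 48.36+6.383j
Node n2: branches {C2, L2, R4, R5, C4} → V_2 = 48.44+5.425j
Node n3: branches {C1, L1, I2, C3} → V_3 = -0.6625+0.04846j
Node n4: branches {I1, R3, R6, V1} → V_4 = -5.680-0.02936j
Node n5: branches {C1, C3, I3, V1} → V_5 = -0.6500-0.02936j
Node n6: branches {I1, L2, R4} → V_6 = 60.15+12.87j
Node n7: branches {I2, C2, L3} → V_7 = 48.91+5.424j
Node n8: branches {R1, I3, R7} → V_8 = 48.19+6.381j
Node n9: branches {L1, R2, R5, L3, R6} → V_9 = -0.6395-0.08469j
Source currents: i(V1)=-0.01721-0.01390j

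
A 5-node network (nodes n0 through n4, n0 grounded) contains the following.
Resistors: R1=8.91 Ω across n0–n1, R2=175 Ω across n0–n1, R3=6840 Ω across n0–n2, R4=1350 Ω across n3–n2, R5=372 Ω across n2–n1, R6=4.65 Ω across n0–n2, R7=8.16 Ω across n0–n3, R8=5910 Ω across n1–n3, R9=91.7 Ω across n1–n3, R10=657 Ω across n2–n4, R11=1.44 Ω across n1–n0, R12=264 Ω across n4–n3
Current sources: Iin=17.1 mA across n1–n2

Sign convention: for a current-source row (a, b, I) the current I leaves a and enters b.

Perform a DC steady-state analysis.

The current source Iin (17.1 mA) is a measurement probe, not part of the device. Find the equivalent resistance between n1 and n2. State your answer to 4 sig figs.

MNA unknowns: 4 node voltages V₁..V_4
R1: Y=0.1122 on G[0,1]
R2: Y=0.005714 on G[0,1]
R3: Y=0.0001462 on G[0,2]
R4: Y=0.0007407 on G[3,2]
R5: Y=0.002688 on G[2,1]
R6: Y=0.2151 on G[0,2]
R7: Y=0.1225 on G[0,3]
R8: Y=0.0001692 on G[1,3]
R9: Y=0.01091 on G[1,3]
R10: Y=0.001522 on G[2,4]
R11: Y=0.6944 on G[1,0]
R12: Y=0.003788 on G[4,3]
Iin: z[1]−=0.0171, z[2]+=0.0171
solve → V1=-0.02045, V2=0.07757, V3=-0.0006263, V4=0.02179

R_eq = 5.733 Ω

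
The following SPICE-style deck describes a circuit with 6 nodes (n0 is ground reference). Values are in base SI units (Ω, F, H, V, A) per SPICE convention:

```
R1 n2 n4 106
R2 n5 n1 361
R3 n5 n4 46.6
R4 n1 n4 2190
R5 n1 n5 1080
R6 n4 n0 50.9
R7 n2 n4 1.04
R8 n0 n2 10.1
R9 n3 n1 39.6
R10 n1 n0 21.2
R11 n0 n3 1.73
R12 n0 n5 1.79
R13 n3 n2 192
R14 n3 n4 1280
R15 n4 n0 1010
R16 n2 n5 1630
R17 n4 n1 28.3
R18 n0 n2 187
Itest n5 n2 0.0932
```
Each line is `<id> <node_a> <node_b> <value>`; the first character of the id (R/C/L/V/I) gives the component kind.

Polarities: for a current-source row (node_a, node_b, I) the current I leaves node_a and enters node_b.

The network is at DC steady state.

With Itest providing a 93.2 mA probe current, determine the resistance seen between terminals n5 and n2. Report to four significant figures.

R_eq = 7.103 Ω

Apply KCL at each of the 5 non-ground nodes and solve the resulting linear system.
Node n1: branches {R2, R4, R5, R9, R10, R17} → V_1 = 0.1531
Node n2: branches {R1, R7, R8, R13, R16, R18, Itest} → V_2 = 0.5218
Node n3: branches {R9, R11, R13, R14} → V_3 = 0.01143
Node n4: branches {R1, R3, R4, R6, R7, R14, R15, R17} → V_4 = 0.4851
Node n5: branches {R2, R3, R5, R12, R16, Itest} → V_5 = -0.1401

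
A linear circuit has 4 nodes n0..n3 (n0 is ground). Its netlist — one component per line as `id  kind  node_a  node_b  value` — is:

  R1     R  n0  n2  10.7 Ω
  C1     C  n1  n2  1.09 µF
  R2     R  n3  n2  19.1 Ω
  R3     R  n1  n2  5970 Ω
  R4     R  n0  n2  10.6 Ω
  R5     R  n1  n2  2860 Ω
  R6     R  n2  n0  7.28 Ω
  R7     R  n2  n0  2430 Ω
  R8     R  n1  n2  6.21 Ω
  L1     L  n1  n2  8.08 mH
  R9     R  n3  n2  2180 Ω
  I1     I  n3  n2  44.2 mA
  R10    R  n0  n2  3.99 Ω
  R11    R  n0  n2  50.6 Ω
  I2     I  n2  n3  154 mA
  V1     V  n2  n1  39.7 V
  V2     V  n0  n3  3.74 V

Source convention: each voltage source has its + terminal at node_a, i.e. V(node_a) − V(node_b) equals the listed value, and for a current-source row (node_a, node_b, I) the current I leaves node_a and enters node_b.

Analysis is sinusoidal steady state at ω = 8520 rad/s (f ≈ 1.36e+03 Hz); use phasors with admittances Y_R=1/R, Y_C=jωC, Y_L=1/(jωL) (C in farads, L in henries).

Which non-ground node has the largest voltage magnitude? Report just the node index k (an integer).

Element admittances at ω=8520 rad/s:
  Y(R1) = 0.09346+0.000j S between n0,n2
  Y(C1) = 0.000+0.009287j S between n1,n2
  Y(R2) = 0.05236+0.000j S between n3,n2
  Y(R3) = 0.0001675+0.000j S between n1,n2
  Y(R4) = 0.09434+0.000j S between n0,n2
  Y(R5) = 0.0003497+0.000j S between n1,n2
  Y(R6) = 0.1374+0.000j S between n2,n0
  Y(R7) = 0.0004115+0.000j S between n2,n0
  Y(R8) = 0.1610+0.000j S between n1,n2
  Y(L1) = 0.000-0.01453j S between n1,n2
  Y(R9) = 0.0004587+0.000j S between n3,n2
  I1: injects 0.0442 A into n2 (from n3)
  Y(R10) = 0.2506+0.000j S between n0,n2
  Y(R11) = 0.01976+0.000j S between n0,n2
  I2: injects 0.154 A into n3 (from n2)
  V1: constraint V(n2)−V(n1) = 39.7
  V2: constraint V(n0)−V(n3) = 3.74
Assemble and solve the 5×5 MNA system:
  V(n1)=-40.17+0.000j  V(n2)=-0.4737+0.000j  V(n3)=-3.740+0.000j
  i(V1)=-6.413+0.2080j  i(V2)=-0.2823+0.000j

1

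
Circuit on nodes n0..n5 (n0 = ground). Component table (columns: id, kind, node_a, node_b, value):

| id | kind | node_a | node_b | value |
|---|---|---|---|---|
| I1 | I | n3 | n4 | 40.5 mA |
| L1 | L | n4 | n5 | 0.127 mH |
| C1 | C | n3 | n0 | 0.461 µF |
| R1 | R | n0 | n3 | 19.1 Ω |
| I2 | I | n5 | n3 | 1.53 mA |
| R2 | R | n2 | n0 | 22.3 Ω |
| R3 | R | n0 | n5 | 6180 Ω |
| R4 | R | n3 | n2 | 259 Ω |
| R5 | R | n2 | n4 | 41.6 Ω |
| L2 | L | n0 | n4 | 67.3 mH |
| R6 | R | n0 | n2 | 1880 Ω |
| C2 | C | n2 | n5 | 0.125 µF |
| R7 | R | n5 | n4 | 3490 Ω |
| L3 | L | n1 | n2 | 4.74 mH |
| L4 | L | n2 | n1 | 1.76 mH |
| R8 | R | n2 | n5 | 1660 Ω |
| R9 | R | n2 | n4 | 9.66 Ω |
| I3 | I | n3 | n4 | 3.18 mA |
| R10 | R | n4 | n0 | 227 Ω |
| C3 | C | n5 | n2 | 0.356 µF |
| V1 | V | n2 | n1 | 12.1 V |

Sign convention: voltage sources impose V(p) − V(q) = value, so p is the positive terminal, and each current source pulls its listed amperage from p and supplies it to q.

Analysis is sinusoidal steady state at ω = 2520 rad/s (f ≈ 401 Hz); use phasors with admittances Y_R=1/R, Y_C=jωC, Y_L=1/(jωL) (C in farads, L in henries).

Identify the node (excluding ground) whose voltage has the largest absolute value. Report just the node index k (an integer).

Element admittances at ω=2520 rad/s:
  I1: injects 0.0405 A into n4 (from n3)
  Y(L1) = 0.000-3.125j S between n4,n5
  Y(C1) = 0.000+0.001162j S between n3,n0
  Y(R1) = 0.05236+0.000j S between n0,n3
  I2: injects 0.00153 A into n3 (from n5)
  Y(R2) = 0.04484+0.000j S between n2,n0
  Y(R3) = 0.0001618+0.000j S between n0,n5
  Y(R4) = 0.003861+0.000j S between n3,n2
  Y(R5) = 0.02404+0.000j S between n2,n4
  Y(L2) = 0.000-0.005896j S between n0,n4
  Y(R6) = 0.0005319+0.000j S between n0,n2
  Y(C2) = 0.000+0.0003150j S between n2,n5
  Y(R7) = 0.0002865+0.000j S between n5,n4
  Y(L3) = 0.000-0.08372j S between n1,n2
  Y(L4) = 0.000-0.2255j S between n2,n1
  Y(R8) = 0.0006024+0.000j S between n2,n5
  Y(R9) = 0.1035+0.000j S between n2,n4
  I3: injects 0.00318 A into n4 (from n3)
  Y(R10) = 0.004405+0.000j S between n4,n0
  Y(C3) = 0.000+0.0008971j S between n5,n2
  V1: constraint V(n2)−V(n1) = 12.1
Assemble and solve the 6×6 MNA system:
  V(n1)=-11.41+0.1059j  V(n2)=0.6929+0.1059j  V(n3)=-0.7017+0.02177j  V(n4)=0.9806+0.1432j  V(n5)=0.9808+0.1426j
  i(V1)=0.000+3.741j

1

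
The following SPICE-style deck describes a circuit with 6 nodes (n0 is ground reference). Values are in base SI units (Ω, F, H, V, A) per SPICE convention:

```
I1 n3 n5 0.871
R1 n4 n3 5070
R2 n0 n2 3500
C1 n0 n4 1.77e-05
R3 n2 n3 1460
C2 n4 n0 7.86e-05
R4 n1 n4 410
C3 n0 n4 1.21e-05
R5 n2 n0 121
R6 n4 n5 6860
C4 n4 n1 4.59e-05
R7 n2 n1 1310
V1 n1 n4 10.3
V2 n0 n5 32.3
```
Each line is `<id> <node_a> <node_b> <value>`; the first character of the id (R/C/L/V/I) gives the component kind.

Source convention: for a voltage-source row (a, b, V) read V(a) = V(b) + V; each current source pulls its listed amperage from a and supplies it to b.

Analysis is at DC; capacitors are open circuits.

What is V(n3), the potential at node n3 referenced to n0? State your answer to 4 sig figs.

Apply KCL at each of the 5 non-ground nodes and solve the resulting linear system.
Node n1: branches {R4, C4, R7, V1} → V_1 = -269.1
Node n2: branches {R2, R3, R5, R7} → V_2 = -97.66
Node n3: branches {I1, R1, R3} → V_3 = -1126
Node n4: branches {R1, C1, C2, R4, C3, R6, C4, V1} → V_4 = -279.4
Node n5: branches {I1, R6, V2} → V_5 = -32.30
Source currents: i(V1)=0.1058, i(V2)=-0.8350

-1126 V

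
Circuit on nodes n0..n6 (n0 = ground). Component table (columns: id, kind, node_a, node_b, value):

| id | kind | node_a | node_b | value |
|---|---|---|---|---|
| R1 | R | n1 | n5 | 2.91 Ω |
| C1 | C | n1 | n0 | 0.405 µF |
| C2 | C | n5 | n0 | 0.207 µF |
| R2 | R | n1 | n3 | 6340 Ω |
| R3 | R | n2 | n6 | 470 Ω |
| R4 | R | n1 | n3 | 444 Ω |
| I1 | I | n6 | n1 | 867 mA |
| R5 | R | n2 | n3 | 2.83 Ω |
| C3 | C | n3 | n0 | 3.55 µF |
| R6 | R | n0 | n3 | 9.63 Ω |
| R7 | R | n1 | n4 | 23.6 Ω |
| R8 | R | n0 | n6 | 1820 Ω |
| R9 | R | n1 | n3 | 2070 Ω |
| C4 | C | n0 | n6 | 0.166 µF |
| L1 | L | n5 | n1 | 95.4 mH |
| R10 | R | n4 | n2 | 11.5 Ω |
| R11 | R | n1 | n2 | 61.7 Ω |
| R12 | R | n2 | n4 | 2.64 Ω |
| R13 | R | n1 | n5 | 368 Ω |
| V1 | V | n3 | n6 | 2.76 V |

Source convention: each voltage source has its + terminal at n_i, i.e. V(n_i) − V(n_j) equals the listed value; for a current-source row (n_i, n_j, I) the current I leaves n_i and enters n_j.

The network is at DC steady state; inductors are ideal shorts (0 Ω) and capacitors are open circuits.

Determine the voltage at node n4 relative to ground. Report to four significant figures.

Apply KCL at each of the 6 non-ground nodes and solve the resulting linear system.
Node n1: branches {R1, C1, R2, R4, I1, R7, R9, L1, R11, R13} → V_1 = 17.15
Node n2: branches {R3, R5, R10, R11, R12} → V_2 = 2.297
Node n3: branches {R2, R4, R5, C3, R6, R9, V1} → V_3 = 0.01453
Node n4: branches {R7, R10, R12} → V_4 = 3.536
Node n5: branches {R1, C2, L1, R13} → V_5 = 17.15
Node n6: branches {R3, I1, R8, C4, V1} → V_6 = -2.745
Source currents: i(L1)=0.000, i(V1)=0.8548

3.536 V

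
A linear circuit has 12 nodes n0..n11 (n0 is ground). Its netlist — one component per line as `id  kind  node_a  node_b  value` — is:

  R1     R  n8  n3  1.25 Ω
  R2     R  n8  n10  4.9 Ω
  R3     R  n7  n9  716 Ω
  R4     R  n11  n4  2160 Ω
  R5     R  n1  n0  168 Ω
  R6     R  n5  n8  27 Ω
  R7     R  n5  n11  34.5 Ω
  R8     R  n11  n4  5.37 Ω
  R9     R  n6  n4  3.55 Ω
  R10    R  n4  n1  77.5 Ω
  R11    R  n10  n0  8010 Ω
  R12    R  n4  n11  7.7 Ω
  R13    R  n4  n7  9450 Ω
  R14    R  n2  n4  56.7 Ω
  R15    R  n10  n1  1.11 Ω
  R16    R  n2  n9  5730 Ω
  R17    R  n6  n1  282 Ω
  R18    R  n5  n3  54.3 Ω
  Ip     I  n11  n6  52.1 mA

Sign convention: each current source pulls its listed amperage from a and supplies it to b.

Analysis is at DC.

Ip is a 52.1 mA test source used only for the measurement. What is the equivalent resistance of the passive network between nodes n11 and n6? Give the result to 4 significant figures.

R_eq = 6.549 Ω

Element admittances at DC:
  Y(R1) = 0.8000 S between n8,n3
  Y(R2) = 0.2041 S between n8,n10
  Y(R3) = 0.001397 S between n7,n9
  Y(R4) = 0.0004630 S between n11,n4
  Y(R5) = 0.005952 S between n1,n0
  Y(R6) = 0.03704 S between n5,n8
  Y(R7) = 0.02899 S between n5,n11
  Y(R8) = 0.1862 S between n11,n4
  Y(R9) = 0.2817 S between n6,n4
  Y(R10) = 0.01290 S between n4,n1
  Y(R11) = 0.0001248 S between n10,n0
  Y(R12) = 0.1299 S between n4,n11
  Y(R13) = 0.0001058 S between n4,n7
  Y(R14) = 0.01764 S between n2,n4
  Y(R15) = 0.9009 S between n10,n1
  Y(R16) = 0.0001745 S between n2,n9
  Y(R17) = 0.003546 S between n6,n1
  Y(R18) = 0.01842 S between n5,n3
  Ip: injects 0.0521 A into n6 (from n11)
Assemble and solve the 11×11 MNA system:
  V(n1)=3.789e-05  V(n2)=0.06186  V(n3)=-0.01063  V(n4)=0.06186  V(n5)=-0.04014  V(n6)=0.2437  V(n7)=0.06186  V(n8)=-0.009950  V(n9)=0.06186  V(n10)=-0.001807  V(n11)=-0.09748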